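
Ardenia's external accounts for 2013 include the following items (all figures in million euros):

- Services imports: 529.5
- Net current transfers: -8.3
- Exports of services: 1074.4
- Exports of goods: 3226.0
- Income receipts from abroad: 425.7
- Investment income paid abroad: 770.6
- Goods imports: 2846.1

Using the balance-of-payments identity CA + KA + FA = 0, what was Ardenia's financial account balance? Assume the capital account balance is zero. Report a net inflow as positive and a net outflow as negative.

-571.6

Goods balance = 3226.0 - 2846.1 = 379.9
Services balance = 1074.4 - 529.5 = 544.9
Trade balance (goods + services) = 379.9 + 544.9 = 924.8
Net primary income = 425.7 - 770.6 = -344.9
Net secondary income = -8.3
Current account = 924.8 + (-344.9) + (-8.3) = 571.6
Financial account = -(571.6) = -571.6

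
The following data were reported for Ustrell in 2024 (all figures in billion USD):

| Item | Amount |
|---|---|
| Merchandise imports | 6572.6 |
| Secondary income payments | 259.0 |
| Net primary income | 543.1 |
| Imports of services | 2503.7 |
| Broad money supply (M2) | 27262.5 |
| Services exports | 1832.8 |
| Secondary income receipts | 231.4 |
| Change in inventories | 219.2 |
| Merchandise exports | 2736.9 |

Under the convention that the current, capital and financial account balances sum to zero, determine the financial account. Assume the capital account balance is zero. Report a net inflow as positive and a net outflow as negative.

3991.1

Goods balance = 2736.9 - 6572.6 = -3835.7
Services balance = 1832.8 - 2503.7 = -670.9
Trade balance (goods + services) = -3835.7 + (-670.9) = -4506.6
Net primary income = 543.1
Net secondary income = 231.4 - 259.0 = -27.6
Current account = -4506.6 + 543.1 + (-27.6) = -3991.1
Financial account = -(-3991.1) = 3991.1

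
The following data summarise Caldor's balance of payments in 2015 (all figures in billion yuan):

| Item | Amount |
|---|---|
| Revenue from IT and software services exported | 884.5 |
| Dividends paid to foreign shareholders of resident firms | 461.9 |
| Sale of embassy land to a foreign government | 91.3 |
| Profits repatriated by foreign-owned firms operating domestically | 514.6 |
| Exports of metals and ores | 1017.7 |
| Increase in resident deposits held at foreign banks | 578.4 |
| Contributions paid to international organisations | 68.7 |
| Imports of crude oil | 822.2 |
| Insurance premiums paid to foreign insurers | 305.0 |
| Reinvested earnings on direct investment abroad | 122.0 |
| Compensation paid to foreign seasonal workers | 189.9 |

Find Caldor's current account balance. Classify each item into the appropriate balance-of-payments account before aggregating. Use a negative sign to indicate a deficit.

Goods: 1017.7 - 822.2 = 195.5
Services: -305.0 + 884.5 = 579.5
Primary income: -514.6 - 189.9 - 461.9 + 122.0 = -1044.4
Secondary income: -68.7
Current account = 195.5 + 579.5 + (-1044.4) + (-68.7) = -338.1
(Excluded from the current account — capital account: sale of embassy land to a foreign government 91.3; financial account: increase in resident deposits held at foreign banks 578.4.)

-338.1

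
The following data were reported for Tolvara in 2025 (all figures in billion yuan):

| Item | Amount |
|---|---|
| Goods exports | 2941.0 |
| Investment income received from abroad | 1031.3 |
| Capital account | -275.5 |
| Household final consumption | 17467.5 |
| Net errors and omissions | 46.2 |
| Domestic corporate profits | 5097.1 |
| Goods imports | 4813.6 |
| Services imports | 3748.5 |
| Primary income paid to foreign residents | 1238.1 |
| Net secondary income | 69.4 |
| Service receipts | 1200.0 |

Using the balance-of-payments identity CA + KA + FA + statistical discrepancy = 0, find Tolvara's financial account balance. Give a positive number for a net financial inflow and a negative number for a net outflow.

4787.8

Goods balance = 2941.0 - 4813.6 = -1872.6
Services balance = 1200.0 - 3748.5 = -2548.5
Trade balance (goods + services) = -1872.6 + (-2548.5) = -4421.1
Net primary income = 1031.3 - 1238.1 = -206.8
Net secondary income = 69.4
Current account = -4421.1 + (-206.8) + 69.4 = -4558.5
Financial account = -(-4558.5 + (-275.5) + 46.2) = 4787.8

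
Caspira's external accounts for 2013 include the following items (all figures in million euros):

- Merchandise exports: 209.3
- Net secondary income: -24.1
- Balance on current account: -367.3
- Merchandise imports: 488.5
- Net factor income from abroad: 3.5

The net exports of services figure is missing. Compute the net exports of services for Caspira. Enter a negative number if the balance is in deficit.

Current account = goods balance + services balance + net primary income + net secondary income
Sum of the known components = -299.8
Net exports of services = CA - (known components) = -367.3 - (-299.8) = -67.5

-67.5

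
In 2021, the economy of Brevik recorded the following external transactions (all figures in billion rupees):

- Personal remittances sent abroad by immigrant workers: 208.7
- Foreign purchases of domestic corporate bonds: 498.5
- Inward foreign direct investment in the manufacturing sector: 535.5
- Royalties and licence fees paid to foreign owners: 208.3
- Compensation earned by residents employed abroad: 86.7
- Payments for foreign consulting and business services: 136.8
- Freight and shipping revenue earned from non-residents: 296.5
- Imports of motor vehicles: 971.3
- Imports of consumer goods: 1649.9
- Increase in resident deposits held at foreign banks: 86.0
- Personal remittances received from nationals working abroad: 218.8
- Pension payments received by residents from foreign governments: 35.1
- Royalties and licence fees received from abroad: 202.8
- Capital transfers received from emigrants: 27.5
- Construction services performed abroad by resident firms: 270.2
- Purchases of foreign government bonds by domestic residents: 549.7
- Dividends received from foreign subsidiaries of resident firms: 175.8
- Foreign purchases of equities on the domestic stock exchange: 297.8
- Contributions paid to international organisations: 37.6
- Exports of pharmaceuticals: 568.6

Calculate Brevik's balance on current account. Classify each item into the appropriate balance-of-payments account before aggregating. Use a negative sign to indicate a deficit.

Goods: -1649.9 + 568.6 - 971.3 = -2052.6
Services: 296.5 + 202.8 - 136.8 - 208.3 + 270.2 = 424.4
Primary income: 175.8 + 86.7 = 262.5
Secondary income: -208.7 - 37.6 + 218.8 + 35.1 = 7.6
Current account = (-2052.6) + 424.4 + 262.5 + 7.6 = -1358.1
(Excluded from the current account — financial account: foreign purchases of domestic corporate bonds 498.5, inward foreign direct investment in the manufacturing sector 535.5, increase in resident deposits held at foreign banks 86.0, purchases of foreign government bonds by domestic residents 549.7, foreign purchases of equities on the domestic stock exchange 297.8; capital account: capital transfers received from emigrants 27.5.)

-1358.1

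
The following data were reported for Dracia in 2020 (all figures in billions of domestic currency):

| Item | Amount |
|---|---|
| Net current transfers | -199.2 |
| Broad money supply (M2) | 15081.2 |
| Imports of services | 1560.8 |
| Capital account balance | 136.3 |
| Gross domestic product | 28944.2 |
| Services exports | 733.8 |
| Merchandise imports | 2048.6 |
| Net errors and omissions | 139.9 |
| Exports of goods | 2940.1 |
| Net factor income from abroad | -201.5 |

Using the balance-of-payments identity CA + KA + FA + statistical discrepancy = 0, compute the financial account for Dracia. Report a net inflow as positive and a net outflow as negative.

Goods balance = 2940.1 - 2048.6 = 891.5
Services balance = 733.8 - 1560.8 = -827.0
Trade balance (goods + services) = 891.5 + (-827.0) = 64.5
Net primary income = -201.5
Net secondary income = -199.2
Current account = 64.5 + (-201.5) + (-199.2) = -336.2
Financial account = -(-336.2 + 136.3 + 139.9) = 60.0

60.0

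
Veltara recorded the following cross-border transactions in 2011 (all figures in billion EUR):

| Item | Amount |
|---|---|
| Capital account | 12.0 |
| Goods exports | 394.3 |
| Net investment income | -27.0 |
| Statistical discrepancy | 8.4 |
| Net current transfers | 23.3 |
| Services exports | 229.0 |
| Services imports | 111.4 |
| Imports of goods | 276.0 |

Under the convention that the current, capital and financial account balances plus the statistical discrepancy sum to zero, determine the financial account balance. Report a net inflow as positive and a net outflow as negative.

-252.6

Goods balance = 394.3 - 276.0 = 118.3
Services balance = 229.0 - 111.4 = 117.6
Trade balance (goods + services) = 118.3 + 117.6 = 235.9
Net primary income = -27.0
Net secondary income = 23.3
Current account = 235.9 + (-27.0) + 23.3 = 232.2
Financial account = -(232.2 + 12.0 + 8.4) = -252.6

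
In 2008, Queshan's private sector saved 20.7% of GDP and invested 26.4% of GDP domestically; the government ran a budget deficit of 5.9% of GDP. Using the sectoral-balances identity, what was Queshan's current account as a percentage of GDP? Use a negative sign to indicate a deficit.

-11.6

By the sectoral-balances identity, CA = (S_private - I) + (T - G).
Private balance = 20.7 - 26.4 = -5.7
Government balance (T - G) = -5.9
CA = -5.7 + (-5.9) = -11.6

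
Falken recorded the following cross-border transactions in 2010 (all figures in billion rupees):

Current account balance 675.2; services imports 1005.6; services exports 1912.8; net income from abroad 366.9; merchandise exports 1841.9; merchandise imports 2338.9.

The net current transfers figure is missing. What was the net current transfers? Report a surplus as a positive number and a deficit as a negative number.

-101.9

Current account = goods balance + services balance + net primary income + net secondary income
Sum of the known components = 777.1
Net current transfers = CA - (known components) = 675.2 - 777.1 = -101.9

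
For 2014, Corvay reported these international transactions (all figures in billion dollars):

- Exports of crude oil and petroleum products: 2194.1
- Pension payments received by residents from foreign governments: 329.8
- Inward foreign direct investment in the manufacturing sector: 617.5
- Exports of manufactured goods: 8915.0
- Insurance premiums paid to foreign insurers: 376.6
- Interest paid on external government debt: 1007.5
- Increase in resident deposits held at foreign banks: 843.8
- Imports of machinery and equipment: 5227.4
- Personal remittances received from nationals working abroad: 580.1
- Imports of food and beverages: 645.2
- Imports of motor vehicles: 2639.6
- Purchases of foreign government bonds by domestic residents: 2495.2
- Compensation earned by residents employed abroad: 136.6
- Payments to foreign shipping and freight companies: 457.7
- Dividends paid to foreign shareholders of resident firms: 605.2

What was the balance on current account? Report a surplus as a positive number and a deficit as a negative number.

Goods: -2639.6 - 5227.4 + 2194.1 + 8915.0 - 645.2 = 2596.9
Services: -376.6 - 457.7 = -834.3
Primary income: -1007.5 - 605.2 + 136.6 = -1476.1
Secondary income: 329.8 + 580.1 = 909.9
Current account = 2596.9 + (-834.3) + (-1476.1) + 909.9 = 1196.4
(Excluded from the current account — financial account: inward foreign direct investment in the manufacturing sector 617.5, increase in resident deposits held at foreign banks 843.8, purchases of foreign government bonds by domestic residents 2495.2.)

1196.4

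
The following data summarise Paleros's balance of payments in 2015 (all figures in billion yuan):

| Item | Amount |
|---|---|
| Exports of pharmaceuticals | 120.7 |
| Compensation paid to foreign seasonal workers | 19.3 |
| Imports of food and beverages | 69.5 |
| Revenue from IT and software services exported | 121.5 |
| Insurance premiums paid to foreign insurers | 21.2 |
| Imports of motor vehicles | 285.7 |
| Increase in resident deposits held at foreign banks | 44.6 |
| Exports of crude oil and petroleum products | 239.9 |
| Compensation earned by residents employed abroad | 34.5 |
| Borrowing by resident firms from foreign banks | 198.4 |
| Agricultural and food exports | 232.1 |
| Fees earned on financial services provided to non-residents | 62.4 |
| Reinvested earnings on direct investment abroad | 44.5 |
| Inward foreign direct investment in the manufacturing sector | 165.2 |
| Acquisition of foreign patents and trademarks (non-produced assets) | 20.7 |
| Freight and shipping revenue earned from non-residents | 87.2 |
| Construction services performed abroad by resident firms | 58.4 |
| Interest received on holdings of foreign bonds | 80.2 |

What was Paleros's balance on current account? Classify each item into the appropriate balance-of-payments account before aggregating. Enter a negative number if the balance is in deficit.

685.7

Goods: 239.9 - 285.7 + 232.1 - 69.5 + 120.7 = 237.5
Services: 58.4 + 121.5 + 62.4 - 21.2 + 87.2 = 308.3
Primary income: 34.5 - 19.3 + 44.5 + 80.2 = 139.9
Current account = 237.5 + 308.3 + 139.9 = 685.7
(Excluded from the current account — financial account: increase in resident deposits held at foreign banks 44.6, borrowing by resident firms from foreign banks 198.4, inward foreign direct investment in the manufacturing sector 165.2; capital account: acquisition of foreign patents and trademarks (non-produced assets) 20.7.)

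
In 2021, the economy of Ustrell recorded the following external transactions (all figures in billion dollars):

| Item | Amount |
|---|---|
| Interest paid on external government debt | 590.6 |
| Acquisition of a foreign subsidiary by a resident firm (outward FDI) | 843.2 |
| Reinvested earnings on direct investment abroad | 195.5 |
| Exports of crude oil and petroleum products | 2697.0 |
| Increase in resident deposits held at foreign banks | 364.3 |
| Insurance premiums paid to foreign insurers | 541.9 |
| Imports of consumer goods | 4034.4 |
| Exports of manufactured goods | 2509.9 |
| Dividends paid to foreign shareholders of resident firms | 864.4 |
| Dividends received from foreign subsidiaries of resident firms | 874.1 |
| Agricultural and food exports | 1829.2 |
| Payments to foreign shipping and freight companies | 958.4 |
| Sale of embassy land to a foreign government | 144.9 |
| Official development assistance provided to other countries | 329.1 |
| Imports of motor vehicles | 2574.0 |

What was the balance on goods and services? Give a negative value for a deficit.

-1072.6

Goods: -4034.4 + 2697.0 - 2574.0 + 2509.9 + 1829.2 = 427.7
Services: -541.9 - 958.4 = -1500.3
Trade balance = 427.7 + (-1500.3) = -1072.6
(Excluded from the trade balance — primary income: interest paid on external government debt 590.6, reinvested earnings on direct investment abroad 195.5, dividends paid to foreign shareholders of resident firms 864.4, dividends received from foreign subsidiaries of resident firms 874.1; financial account: acquisition of a foreign subsidiary by a resident firm (outward FDI) 843.2, increase in resident deposits held at foreign banks 364.3; capital account: sale of embassy land to a foreign government 144.9; secondary income: official development assistance provided to other countries 329.1.)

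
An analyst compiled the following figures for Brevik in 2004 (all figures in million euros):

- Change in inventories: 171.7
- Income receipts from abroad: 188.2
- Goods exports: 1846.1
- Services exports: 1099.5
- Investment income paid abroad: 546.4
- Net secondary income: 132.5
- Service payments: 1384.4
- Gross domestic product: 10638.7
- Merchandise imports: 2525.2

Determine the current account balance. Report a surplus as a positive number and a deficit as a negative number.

-1189.7

Goods balance = 1846.1 - 2525.2 = -679.1
Services balance = 1099.5 - 1384.4 = -284.9
Trade balance (goods + services) = -679.1 + (-284.9) = -964.0
Net primary income = 188.2 - 546.4 = -358.2
Net secondary income = 132.5
Current account = -964.0 + (-358.2) + 132.5 = -1189.7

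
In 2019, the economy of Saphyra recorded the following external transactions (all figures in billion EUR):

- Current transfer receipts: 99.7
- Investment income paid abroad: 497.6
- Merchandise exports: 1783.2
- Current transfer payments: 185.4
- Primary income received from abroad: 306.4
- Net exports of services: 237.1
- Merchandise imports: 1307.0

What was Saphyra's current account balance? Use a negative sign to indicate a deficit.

436.4

Goods balance = 1783.2 - 1307.0 = 476.2
Services balance = 237.1
Trade balance (goods + services) = 476.2 + 237.1 = 713.3
Net primary income = 306.4 - 497.6 = -191.2
Net secondary income = 99.7 - 185.4 = -85.7
Current account = 713.3 + (-191.2) + (-85.7) = 436.4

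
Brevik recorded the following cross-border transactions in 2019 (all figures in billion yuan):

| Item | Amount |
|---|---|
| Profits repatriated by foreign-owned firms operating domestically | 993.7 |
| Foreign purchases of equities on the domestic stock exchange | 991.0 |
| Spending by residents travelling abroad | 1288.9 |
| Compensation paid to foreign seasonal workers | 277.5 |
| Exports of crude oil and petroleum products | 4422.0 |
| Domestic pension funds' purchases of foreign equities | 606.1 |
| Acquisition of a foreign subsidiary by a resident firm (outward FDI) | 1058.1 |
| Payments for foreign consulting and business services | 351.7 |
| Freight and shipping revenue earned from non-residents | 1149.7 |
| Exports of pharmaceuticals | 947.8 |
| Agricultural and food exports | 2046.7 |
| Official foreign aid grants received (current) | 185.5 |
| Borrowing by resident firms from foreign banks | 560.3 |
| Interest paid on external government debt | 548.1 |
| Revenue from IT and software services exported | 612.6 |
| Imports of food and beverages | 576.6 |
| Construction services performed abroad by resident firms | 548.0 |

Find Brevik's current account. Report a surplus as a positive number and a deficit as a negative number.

Goods: -576.6 + 947.8 + 4422.0 + 2046.7 = 6839.9
Services: -1288.9 + 612.6 + 548.0 + 1149.7 - 351.7 = 669.7
Primary income: -993.7 - 277.5 - 548.1 = -1819.3
Secondary income: 185.5
Current account = 6839.9 + 669.7 + (-1819.3) + 185.5 = 5875.8
(Excluded from the current account — financial account: foreign purchases of equities on the domestic stock exchange 991.0, domestic pension funds' purchases of foreign equities 606.1, acquisition of a foreign subsidiary by a resident firm (outward FDI) 1058.1, borrowing by resident firms from foreign banks 560.3.)

5875.8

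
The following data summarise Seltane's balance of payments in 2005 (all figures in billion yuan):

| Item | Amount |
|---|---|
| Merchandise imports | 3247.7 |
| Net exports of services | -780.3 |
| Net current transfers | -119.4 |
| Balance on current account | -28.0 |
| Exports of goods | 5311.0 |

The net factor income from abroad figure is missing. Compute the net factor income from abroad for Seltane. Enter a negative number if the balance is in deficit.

-1191.6

Current account = goods balance + services balance + net primary income + net secondary income
Sum of the known components = 1163.6
Net factor income from abroad = CA - (known components) = -28.0 - 1163.6 = -1191.6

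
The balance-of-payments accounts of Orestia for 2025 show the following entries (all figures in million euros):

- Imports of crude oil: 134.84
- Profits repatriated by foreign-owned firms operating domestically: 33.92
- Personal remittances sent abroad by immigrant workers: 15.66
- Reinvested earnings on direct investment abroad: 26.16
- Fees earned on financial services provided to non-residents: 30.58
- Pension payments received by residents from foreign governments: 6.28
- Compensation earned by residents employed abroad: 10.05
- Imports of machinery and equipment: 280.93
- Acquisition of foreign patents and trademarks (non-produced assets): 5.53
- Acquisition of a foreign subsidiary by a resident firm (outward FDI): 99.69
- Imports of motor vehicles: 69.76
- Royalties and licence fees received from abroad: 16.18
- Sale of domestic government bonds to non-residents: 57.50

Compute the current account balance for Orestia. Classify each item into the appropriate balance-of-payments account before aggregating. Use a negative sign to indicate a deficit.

-445.86

Goods: -280.93 - 134.84 - 69.76 = -485.53
Services: 30.58 + 16.18 = 46.76
Primary income: -33.92 + 10.05 + 26.16 = 2.29
Secondary income: 6.28 - 15.66 = -9.38
Current account = (-485.53) + 46.76 + 2.29 + (-9.38) = -445.86
(Excluded from the current account — capital account: acquisition of foreign patents and trademarks (non-produced assets) 5.53; financial account: acquisition of a foreign subsidiary by a resident firm (outward FDI) 99.69, sale of domestic government bonds to non-residents 57.50.)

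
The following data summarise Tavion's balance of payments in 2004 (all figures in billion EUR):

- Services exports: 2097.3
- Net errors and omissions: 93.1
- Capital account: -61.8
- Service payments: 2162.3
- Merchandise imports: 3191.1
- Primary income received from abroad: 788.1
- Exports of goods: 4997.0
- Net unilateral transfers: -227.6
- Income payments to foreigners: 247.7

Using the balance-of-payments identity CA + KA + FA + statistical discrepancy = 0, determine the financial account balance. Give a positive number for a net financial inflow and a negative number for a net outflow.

Goods balance = 4997.0 - 3191.1 = 1805.9
Services balance = 2097.3 - 2162.3 = -65.0
Trade balance (goods + services) = 1805.9 + (-65.0) = 1740.9
Net primary income = 788.1 - 247.7 = 540.4
Net secondary income = -227.6
Current account = 1740.9 + 540.4 + (-227.6) = 2053.7
Financial account = -(2053.7 + (-61.8) + 93.1) = -2085.0

-2085.0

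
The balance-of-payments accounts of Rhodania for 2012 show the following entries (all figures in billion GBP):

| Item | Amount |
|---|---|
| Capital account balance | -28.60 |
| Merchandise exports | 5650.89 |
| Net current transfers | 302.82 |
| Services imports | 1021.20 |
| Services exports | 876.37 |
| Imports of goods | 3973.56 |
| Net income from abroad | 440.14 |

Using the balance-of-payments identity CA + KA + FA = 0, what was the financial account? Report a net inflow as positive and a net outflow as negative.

-2246.86

Goods balance = 5650.89 - 3973.56 = 1677.33
Services balance = 876.37 - 1021.20 = -144.83
Trade balance (goods + services) = 1677.33 + (-144.83) = 1532.50
Net primary income = 440.14
Net secondary income = 302.82
Current account = 1532.50 + 440.14 + 302.82 = 2275.46
Financial account = -(2275.46 + (-28.60)) = -2246.86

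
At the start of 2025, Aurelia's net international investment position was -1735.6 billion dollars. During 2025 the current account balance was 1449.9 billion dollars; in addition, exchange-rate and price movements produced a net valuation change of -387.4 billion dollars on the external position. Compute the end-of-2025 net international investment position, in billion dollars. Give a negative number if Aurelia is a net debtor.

Change in NIIP = current account + net valuation change = 1449.9 + (-387.4) = 1062.5
End-of-year NIIP = -1735.6 + 1062.5 = -673.1

-673.1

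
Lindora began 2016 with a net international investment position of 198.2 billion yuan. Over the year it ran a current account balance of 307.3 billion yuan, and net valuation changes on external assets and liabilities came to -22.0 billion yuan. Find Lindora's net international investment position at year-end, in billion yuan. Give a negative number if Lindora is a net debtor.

Change in NIIP = current account + net valuation change = 307.3 + (-22.0) = 285.3
End-of-year NIIP = 198.2 + 285.3 = 483.5

483.5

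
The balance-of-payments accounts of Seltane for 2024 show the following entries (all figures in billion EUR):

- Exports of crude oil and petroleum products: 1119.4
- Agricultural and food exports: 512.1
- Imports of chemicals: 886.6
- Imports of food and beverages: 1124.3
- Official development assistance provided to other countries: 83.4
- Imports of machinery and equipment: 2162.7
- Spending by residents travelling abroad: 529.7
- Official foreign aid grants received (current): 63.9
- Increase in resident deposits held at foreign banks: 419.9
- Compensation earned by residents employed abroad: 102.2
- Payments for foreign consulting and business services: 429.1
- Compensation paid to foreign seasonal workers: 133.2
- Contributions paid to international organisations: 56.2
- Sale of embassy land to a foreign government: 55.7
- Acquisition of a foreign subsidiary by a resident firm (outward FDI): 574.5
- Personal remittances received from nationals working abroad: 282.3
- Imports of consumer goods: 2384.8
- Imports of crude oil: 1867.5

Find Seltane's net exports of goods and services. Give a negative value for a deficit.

-7753.2

Goods: 1119.4 - 2384.8 - 886.6 - 1124.3 + 512.1 - 1867.5 - 2162.7 = -6794.4
Services: -529.7 - 429.1 = -958.8
Trade balance = -6794.4 + (-958.8) = -7753.2
(Excluded from the trade balance — secondary income: official development assistance provided to other countries 83.4, official foreign aid grants received (current) 63.9, contributions paid to international organisations 56.2, personal remittances received from nationals working abroad 282.3; financial account: increase in resident deposits held at foreign banks 419.9, acquisition of a foreign subsidiary by a resident firm (outward FDI) 574.5; primary income: compensation earned by residents employed abroad 102.2, compensation paid to foreign seasonal workers 133.2; capital account: sale of embassy land to a foreign government 55.7.)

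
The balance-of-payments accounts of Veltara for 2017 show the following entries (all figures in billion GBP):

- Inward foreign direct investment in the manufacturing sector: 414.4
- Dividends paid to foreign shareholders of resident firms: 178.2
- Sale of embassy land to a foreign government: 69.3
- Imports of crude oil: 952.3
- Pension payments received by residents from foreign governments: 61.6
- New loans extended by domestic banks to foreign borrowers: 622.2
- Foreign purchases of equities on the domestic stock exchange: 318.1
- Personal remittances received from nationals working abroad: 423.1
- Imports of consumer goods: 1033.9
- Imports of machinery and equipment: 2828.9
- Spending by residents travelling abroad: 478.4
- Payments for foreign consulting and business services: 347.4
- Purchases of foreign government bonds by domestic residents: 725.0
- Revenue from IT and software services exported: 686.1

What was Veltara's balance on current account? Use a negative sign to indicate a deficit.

-4648.3

Goods: -952.3 - 1033.9 - 2828.9 = -4815.1
Services: 686.1 - 347.4 - 478.4 = -139.7
Primary income: -178.2
Secondary income: 423.1 + 61.6 = 484.7
Current account = (-4815.1) + (-139.7) + (-178.2) + 484.7 = -4648.3
(Excluded from the current account — financial account: inward foreign direct investment in the manufacturing sector 414.4, new loans extended by domestic banks to foreign borrowers 622.2, foreign purchases of equities on the domestic stock exchange 318.1, purchases of foreign government bonds by domestic residents 725.0; capital account: sale of embassy land to a foreign government 69.3.)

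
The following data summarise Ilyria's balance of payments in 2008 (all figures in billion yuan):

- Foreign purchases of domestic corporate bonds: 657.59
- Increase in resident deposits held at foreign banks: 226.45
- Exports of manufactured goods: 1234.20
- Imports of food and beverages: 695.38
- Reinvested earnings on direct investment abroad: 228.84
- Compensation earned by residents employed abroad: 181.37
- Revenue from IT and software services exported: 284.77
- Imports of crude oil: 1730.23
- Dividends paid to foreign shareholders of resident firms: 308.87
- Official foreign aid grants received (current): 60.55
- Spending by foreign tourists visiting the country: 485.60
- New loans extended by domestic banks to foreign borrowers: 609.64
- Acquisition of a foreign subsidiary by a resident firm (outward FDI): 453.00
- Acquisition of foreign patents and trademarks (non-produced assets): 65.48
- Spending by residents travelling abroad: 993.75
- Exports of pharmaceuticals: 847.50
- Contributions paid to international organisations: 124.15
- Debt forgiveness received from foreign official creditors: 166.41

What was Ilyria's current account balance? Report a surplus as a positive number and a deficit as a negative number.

-529.55

Goods: -1730.23 + 1234.20 - 695.38 + 847.50 = -343.91
Services: 284.77 - 993.75 + 485.60 = -223.38
Primary income: -308.87 + 228.84 + 181.37 = 101.34
Secondary income: 60.55 - 124.15 = -63.60
Current account = (-343.91) + (-223.38) + 101.34 + (-63.60) = -529.55
(Excluded from the current account — financial account: foreign purchases of domestic corporate bonds 657.59, increase in resident deposits held at foreign banks 226.45, new loans extended by domestic banks to foreign borrowers 609.64, acquisition of a foreign subsidiary by a resident firm (outward FDI) 453.00; capital account: acquisition of foreign patents and trademarks (non-produced assets) 65.48, debt forgiveness received from foreign official creditors 166.41.)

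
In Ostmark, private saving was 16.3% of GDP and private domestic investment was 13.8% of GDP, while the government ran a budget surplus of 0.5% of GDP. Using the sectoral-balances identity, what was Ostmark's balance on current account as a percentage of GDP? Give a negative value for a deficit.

By the sectoral-balances identity, CA = (S_private - I) + (T - G).
Private balance = 16.3 - 13.8 = 2.5
Government balance (T - G) = 0.5
CA = 2.5 + 0.5 = 3.0

3.0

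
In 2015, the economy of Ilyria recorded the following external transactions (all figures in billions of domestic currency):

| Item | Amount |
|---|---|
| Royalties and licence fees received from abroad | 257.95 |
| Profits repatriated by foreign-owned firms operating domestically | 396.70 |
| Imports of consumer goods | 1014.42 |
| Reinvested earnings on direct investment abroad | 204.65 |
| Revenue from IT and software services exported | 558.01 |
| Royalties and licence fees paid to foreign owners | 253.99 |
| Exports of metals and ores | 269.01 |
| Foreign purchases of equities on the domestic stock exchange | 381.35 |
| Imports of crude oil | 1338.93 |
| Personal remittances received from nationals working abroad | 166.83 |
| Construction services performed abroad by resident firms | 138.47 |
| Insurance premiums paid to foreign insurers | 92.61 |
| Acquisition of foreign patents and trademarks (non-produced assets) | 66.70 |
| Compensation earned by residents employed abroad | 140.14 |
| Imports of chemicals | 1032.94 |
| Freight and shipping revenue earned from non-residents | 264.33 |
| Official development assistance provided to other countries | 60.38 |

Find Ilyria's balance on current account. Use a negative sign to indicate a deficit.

-2190.58

Goods: -1338.93 + 269.01 - 1032.94 - 1014.42 = -3117.28
Services: 138.47 + 257.95 - 92.61 + 558.01 + 264.33 - 253.99 = 872.16
Primary income: 204.65 + 140.14 - 396.70 = -51.91
Secondary income: -60.38 + 166.83 = 106.45
Current account = (-3117.28) + 872.16 + (-51.91) + 106.45 = -2190.58
(Excluded from the current account — financial account: foreign purchases of equities on the domestic stock exchange 381.35; capital account: acquisition of foreign patents and trademarks (non-produced assets) 66.70.)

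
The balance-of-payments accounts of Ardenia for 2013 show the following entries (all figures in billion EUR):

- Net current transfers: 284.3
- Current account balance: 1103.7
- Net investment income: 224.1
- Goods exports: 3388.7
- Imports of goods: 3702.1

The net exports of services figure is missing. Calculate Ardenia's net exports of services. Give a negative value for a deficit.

Current account = goods balance + services balance + net primary income + net secondary income
Sum of the known components = 195.0
Net exports of services = CA - (known components) = 1103.7 - 195.0 = 908.7

908.7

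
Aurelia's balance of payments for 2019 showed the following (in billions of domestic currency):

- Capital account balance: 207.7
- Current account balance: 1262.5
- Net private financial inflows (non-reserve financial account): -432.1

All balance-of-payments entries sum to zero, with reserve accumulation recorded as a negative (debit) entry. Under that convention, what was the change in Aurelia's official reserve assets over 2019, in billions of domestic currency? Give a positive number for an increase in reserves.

Official reserve transactions balance = -(1262.5 + 207.7 + (-432.1)) = -1038.1
An accumulation of reserves is recorded as a debit (negative entry), so the change in the stock of reserves is the negative of that balance.
Change in official reserves = -(-1038.1) = 1038.1

1038.1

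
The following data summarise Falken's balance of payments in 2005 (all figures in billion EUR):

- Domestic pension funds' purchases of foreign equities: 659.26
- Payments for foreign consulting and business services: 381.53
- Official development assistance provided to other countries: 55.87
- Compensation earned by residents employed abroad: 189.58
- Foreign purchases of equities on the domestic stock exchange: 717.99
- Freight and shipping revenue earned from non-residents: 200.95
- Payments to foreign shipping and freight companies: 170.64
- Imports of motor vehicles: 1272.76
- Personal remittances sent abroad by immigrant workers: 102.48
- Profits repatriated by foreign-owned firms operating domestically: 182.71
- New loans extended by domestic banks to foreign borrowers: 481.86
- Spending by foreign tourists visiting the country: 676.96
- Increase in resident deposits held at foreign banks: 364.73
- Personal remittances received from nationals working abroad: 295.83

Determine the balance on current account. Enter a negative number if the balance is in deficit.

-802.67

Goods: -1272.76
Services: 676.96 - 381.53 + 200.95 - 170.64 = 325.74
Primary income: 189.58 - 182.71 = 6.87
Secondary income: -102.48 + 295.83 - 55.87 = 137.48
Current account = (-1272.76) + 325.74 + 6.87 + 137.48 = -802.67
(Excluded from the current account — financial account: domestic pension funds' purchases of foreign equities 659.26, foreign purchases of equities on the domestic stock exchange 717.99, new loans extended by domestic banks to foreign borrowers 481.86, increase in resident deposits held at foreign banks 364.73.)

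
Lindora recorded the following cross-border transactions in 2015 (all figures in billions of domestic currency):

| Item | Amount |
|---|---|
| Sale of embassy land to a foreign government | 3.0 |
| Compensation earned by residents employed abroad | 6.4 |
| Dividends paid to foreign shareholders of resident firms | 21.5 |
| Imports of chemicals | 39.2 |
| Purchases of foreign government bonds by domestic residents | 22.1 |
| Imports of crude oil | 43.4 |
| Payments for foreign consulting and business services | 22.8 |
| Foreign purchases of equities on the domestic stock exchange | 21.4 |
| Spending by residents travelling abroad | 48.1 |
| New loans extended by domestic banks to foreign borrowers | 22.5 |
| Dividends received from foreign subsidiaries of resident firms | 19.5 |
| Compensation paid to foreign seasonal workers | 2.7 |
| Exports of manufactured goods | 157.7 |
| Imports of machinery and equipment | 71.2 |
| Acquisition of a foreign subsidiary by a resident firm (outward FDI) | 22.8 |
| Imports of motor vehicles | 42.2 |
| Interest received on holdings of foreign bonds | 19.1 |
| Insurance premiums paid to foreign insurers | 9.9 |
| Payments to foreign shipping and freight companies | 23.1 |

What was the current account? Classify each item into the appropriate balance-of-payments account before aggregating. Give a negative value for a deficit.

-121.4

Goods: -42.2 + 157.7 - 39.2 - 43.4 - 71.2 = -38.3
Services: -48.1 - 9.9 - 22.8 - 23.1 = -103.9
Primary income: -2.7 - 21.5 + 6.4 + 19.5 + 19.1 = 20.8
Current account = (-38.3) + (-103.9) + 20.8 = -121.4
(Excluded from the current account — capital account: sale of embassy land to a foreign government 3.0; financial account: purchases of foreign government bonds by domestic residents 22.1, foreign purchases of equities on the domestic stock exchange 21.4, new loans extended by domestic banks to foreign borrowers 22.5, acquisition of a foreign subsidiary by a resident firm (outward FDI) 22.8.)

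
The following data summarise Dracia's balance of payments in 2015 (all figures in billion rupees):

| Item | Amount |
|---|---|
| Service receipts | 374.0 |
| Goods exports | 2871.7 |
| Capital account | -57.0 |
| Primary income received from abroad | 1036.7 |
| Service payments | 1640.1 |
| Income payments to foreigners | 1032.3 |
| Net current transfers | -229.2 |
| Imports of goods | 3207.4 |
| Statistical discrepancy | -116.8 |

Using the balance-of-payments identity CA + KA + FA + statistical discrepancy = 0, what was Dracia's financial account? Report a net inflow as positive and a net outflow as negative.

2000.4

Goods balance = 2871.7 - 3207.4 = -335.7
Services balance = 374.0 - 1640.1 = -1266.1
Trade balance (goods + services) = -335.7 + (-1266.1) = -1601.8
Net primary income = 1036.7 - 1032.3 = 4.4
Net secondary income = -229.2
Current account = -1601.8 + 4.4 + (-229.2) = -1826.6
Financial account = -(-1826.6 + (-57.0) + (-116.8)) = 2000.4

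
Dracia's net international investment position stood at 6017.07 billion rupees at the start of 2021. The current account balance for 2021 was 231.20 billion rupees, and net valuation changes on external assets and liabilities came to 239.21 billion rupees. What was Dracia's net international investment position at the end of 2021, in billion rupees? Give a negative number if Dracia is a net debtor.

Change in NIIP = current account + net valuation change = 231.20 + 239.21 = 470.41
End-of-year NIIP = 6017.07 + 470.41 = 6487.48

6487.48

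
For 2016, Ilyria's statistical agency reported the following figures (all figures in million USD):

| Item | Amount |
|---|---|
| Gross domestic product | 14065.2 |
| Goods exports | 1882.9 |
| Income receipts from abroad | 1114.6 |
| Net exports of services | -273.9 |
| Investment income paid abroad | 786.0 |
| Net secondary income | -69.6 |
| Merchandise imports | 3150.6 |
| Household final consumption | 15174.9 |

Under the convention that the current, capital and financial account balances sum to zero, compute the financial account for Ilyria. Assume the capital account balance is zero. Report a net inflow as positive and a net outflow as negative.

1282.6

Goods balance = 1882.9 - 3150.6 = -1267.7
Services balance = -273.9
Trade balance (goods + services) = -1267.7 + (-273.9) = -1541.6
Net primary income = 1114.6 - 786.0 = 328.6
Net secondary income = -69.6
Current account = -1541.6 + 328.6 + (-69.6) = -1282.6
Financial account = -(-1282.6) = 1282.6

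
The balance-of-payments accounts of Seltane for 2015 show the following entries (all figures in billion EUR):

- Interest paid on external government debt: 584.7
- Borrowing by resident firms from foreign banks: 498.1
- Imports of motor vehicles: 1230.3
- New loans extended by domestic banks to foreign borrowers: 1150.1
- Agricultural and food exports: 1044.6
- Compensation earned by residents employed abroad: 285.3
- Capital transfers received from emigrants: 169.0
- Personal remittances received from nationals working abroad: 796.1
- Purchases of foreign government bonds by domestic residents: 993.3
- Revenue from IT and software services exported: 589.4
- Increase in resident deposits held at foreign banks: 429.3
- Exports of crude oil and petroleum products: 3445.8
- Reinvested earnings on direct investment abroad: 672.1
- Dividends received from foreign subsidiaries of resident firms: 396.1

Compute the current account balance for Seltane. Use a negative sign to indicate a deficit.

5414.4

Goods: -1230.3 + 3445.8 + 1044.6 = 3260.1
Services: 589.4
Primary income: 285.3 - 584.7 + 672.1 + 396.1 = 768.8
Secondary income: 796.1
Current account = 3260.1 + 589.4 + 768.8 + 796.1 = 5414.4
(Excluded from the current account — financial account: borrowing by resident firms from foreign banks 498.1, new loans extended by domestic banks to foreign borrowers 1150.1, purchases of foreign government bonds by domestic residents 993.3, increase in resident deposits held at foreign banks 429.3; capital account: capital transfers received from emigrants 169.0.)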